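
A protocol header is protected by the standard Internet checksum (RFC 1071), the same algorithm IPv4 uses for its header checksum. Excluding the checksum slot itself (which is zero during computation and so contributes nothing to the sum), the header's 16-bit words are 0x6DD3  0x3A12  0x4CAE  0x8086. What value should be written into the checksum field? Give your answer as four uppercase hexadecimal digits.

One's-complement addition (fold any carry out of bit 15 back into bit 0):
  0x6DD3 + 0x3A12 = 0x0A7E5
  0xA7E5 + 0x4CAE = 0x0F493
  0xF493 + 0x8086 = 0x17519 → wrap carry → 0x751A
One's-complement sum = 0x751A.
Checksum = ~0x751A & 0xFFFF = 0x8AE5.

8AE5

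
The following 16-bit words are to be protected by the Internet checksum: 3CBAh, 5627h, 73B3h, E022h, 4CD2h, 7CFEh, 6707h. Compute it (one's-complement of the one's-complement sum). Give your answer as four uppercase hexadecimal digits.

E86F

One's-complement addition (fold any carry out of bit 15 back into bit 0):
  0x3CBA + 0x5627 = 0x092E1
  0x92E1 + 0x73B3 = 0x10694 → wrap carry → 0x0695
  0x0695 + 0xE022 = 0x0E6B7
  0xE6B7 + 0x4CD2 = 0x13389 → wrap carry → 0x338A
  0x338A + 0x7CFE = 0x0B088
  0xB088 + 0x6707 = 0x1178F → wrap carry → 0x1790
One's-complement sum = 0x1790.
Checksum = ~0x1790 & 0xFFFF = 0xE86F.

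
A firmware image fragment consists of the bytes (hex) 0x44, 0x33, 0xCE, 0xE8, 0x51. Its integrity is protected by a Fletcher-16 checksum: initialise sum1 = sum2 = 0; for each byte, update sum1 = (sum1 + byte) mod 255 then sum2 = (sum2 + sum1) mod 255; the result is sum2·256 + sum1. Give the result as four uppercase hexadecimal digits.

Running sums (mod 255):
  after byte 0 (0x44): sum1=68, sum2=68
  after byte 1 (0x33): sum1=119, sum2=187
  after byte 2 (0xCE): sum1=70, sum2=2
  after byte 3 (0xE8): sum1=47, sum2=49
  after byte 4 (0x51): sum1=128, sum2=177
Checksum = sum2·256 + sum1 = 177·256 + 128 = 45440 = 0xB180.

B180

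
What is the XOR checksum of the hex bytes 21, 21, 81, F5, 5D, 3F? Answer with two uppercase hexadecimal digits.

XOR the bytes together:
  start with 0x21
  0x21 ⊕ 0x21 = 0x00
  0x00 ⊕ 0x81 = 0x81
  0x81 ⊕ 0xF5 = 0x74
  0x74 ⊕ 0x5D = 0x29
  0x29 ⊕ 0x3F = 0x16

16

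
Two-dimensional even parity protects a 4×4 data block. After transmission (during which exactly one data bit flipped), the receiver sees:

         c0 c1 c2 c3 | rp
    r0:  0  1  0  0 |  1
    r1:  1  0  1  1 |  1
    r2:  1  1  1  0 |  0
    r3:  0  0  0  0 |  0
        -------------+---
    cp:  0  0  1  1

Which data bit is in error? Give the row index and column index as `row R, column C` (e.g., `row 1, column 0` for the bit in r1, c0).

Recompute each row's even parity and compare to rp:
  r0: data parity 1, sent rp 1 → ok
  r1: data parity 1, sent rp 1 → ok
  r2: data parity 1, sent rp 0 → mismatch
  r3: data parity 0, sent rp 0 → ok
Recompute each column's even parity and compare to cp:
  c0: data parity 0, sent cp 0 → ok
  c1: data parity 0, sent cp 0 → ok
  c2: data parity 0, sent cp 1 → mismatch
  c3: data parity 1, sent cp 1 → ok
Exactly one row (r2) and one column (c2) fail → the flipped bit is at their intersection.

row 2, column 2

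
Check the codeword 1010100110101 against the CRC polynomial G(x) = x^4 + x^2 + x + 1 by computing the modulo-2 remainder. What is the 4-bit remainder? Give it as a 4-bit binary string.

1000

Modulo-2 division of 1010100110101 by 10111:
  pos 0: 10101 XOR 10111 = 00010
  pos 3: 10001 XOR 10111 = 00110
  pos 5: 11010 XOR 10111 = 01101
  pos 6: 11011 XOR 10111 = 01100
  pos 7: 11000 XOR 10111 = 01111
  pos 8: 11111 XOR 10111 = 01000
Remainder = 1000 (nonzero — an error is detected).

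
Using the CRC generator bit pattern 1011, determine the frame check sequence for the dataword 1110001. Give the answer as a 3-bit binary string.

Append 3 zeros: 1110001000. Divide by 1011 (XOR where the leading bit is 1):
  pos 0: 1110 XOR 1011 = 0101
  pos 1: 1010 XOR 1011 = 0001
  pos 4: 1010 XOR 1011 = 0001
Remainder (last 3 bits) = 100. This is the CRC / FCS.

100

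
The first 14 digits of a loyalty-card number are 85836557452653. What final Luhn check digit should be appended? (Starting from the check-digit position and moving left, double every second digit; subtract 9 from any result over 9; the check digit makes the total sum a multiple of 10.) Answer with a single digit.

9

Partial digits right→left: 3 5 6 2 5 4 7 5 5 6 3 8 5 8
Double every second digit counting from the check-digit position (so the 1st, 3rd, 5th, ... of the partial from the right).
  doubled (with −9 where >9): 6 3 1 5 1 6 1 → sum 23
  kept as-is: 5 2 4 5 6 8 8 → sum 38
Total = 23 + 38 = 61.
Check digit = (10 − (61 mod 10)) mod 10 = 9.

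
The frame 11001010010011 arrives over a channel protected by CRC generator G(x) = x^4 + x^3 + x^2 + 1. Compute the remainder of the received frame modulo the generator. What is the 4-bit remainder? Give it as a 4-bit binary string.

Modulo-2 division of 11001010010011 by 11101:
  pos 0: 11001 XOR 11101 = 00100
  pos 2: 10001 XOR 11101 = 01100
  pos 3: 11000 XOR 11101 = 00101
  pos 5: 10101 XOR 11101 = 01000
  pos 6: 10000 XOR 11101 = 01101
  pos 7: 11010 XOR 11101 = 00111
  pos 9: 11111 XOR 11101 = 00010
Remainder = 0010 (nonzero — an error is detected).

0010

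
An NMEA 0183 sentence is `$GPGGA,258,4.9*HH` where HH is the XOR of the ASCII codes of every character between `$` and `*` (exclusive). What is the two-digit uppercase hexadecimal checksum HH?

4A

XOR the ASCII codes of the payload characters:
  'G' = 0x47 → acc = 0x47
  'P' = 0x50 → acc = 0x17
  'G' = 0x47 → acc = 0x50
  'G' = 0x47 → acc = 0x17
  'A' = 0x41 → acc = 0x56
  ',' = 0x2C → acc = 0x7A
  '2' = 0x32 → acc = 0x48
  '5' = 0x35 → acc = 0x7D
  '8' = 0x38 → acc = 0x45
  ',' = 0x2C → acc = 0x69
  '4' = 0x34 → acc = 0x5D
  '.' = 0x2E → acc = 0x73
  '9' = 0x39 → acc = 0x4A
Checksum = 0x4A.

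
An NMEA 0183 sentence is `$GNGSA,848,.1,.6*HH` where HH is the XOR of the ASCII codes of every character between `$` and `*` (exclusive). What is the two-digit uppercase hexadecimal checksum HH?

43

XOR the ASCII codes of the payload characters:
  'G' = 0x47 → acc = 0x47
  'N' = 0x4E → acc = 0x09
  'G' = 0x47 → acc = 0x4E
  'S' = 0x53 → acc = 0x1D
  'A' = 0x41 → acc = 0x5C
  ',' = 0x2C → acc = 0x70
  '8' = 0x38 → acc = 0x48
  '4' = 0x34 → acc = 0x7C
  '8' = 0x38 → acc = 0x44
  ',' = 0x2C → acc = 0x68
  '.' = 0x2E → acc = 0x46
  '1' = 0x31 → acc = 0x77
  ',' = 0x2C → acc = 0x5B
  '.' = 0x2E → acc = 0x75
  '6' = 0x36 → acc = 0x43
Checksum = 0x43.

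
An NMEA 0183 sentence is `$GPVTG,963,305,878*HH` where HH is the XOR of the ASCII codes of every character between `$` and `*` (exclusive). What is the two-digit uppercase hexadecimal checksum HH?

43

XOR the ASCII codes of the payload characters:
  'G' = 0x47 → acc = 0x47
  'P' = 0x50 → acc = 0x17
  'V' = 0x56 → acc = 0x41
  'T' = 0x54 → acc = 0x15
  'G' = 0x47 → acc = 0x52
  ',' = 0x2C → acc = 0x7E
  '9' = 0x39 → acc = 0x47
  '6' = 0x36 → acc = 0x71
  '3' = 0x33 → acc = 0x42
  ',' = 0x2C → acc = 0x6E
  '3' = 0x33 → acc = 0x5D
  '0' = 0x30 → acc = 0x6D
  '5' = 0x35 → acc = 0x58
  ',' = 0x2C → acc = 0x74
  '8' = 0x38 → acc = 0x4C
  '7' = 0x37 → acc = 0x7B
  '8' = 0x38 → acc = 0x43
Checksum = 0x43.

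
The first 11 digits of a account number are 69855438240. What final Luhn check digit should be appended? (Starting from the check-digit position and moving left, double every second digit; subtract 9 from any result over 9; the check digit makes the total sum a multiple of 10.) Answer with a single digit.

9

Partial digits right→left: 0 4 2 8 3 4 5 5 8 9 6
Double every second digit counting from the check-digit position (so the 1st, 3rd, 5th, ... of the partial from the right).
  doubled (with −9 where >9): 0 4 6 1 7 3 → sum 21
  kept as-is: 4 8 4 5 9 → sum 30
Total = 21 + 30 = 51.
Check digit = (10 − (51 mod 10)) mod 10 = 9.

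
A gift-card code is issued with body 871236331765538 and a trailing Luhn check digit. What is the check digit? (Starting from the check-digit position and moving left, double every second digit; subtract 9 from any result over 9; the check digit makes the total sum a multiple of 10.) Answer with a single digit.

3

Partial digits right→left: 8 3 5 5 6 7 1 3 3 6 3 2 1 7 8
Double every second digit counting from the check-digit position (so the 1st, 3rd, 5th, ... of the partial from the right).
  doubled (with −9 where >9): 7 1 3 2 6 6 2 7 → sum 34
  kept as-is: 3 5 7 3 6 2 7 → sum 33
Total = 34 + 33 = 67.
Check digit = (10 − (67 mod 10)) mod 10 = 3.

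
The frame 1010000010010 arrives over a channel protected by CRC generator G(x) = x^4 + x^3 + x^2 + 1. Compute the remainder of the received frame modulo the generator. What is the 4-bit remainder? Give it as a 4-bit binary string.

0000

Modulo-2 division of 1010000010010 by 11101:
  pos 0: 10100 XOR 11101 = 01001
  pos 1: 10010 XOR 11101 = 01111
  pos 2: 11110 XOR 11101 = 00011
  pos 5: 11010 XOR 11101 = 00111
  pos 7: 11101 XOR 11101 = 00000
Remainder = 0000 (zero — the frame passes the CRC check).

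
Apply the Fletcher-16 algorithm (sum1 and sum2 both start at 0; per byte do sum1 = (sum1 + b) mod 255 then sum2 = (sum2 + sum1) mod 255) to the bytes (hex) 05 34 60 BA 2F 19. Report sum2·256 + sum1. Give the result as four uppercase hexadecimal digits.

Running sums (mod 255):
  after byte 0 (05): sum1=5, sum2=5
  after byte 1 (34): sum1=57, sum2=62
  after byte 2 (60): sum1=153, sum2=215
  after byte 3 (BA): sum1=84, sum2=44
  after byte 4 (2F): sum1=131, sum2=175
  after byte 5 (19): sum1=156, sum2=76
Checksum = sum2·256 + sum1 = 76·256 + 156 = 19612 = 0x4C9C.

4C9C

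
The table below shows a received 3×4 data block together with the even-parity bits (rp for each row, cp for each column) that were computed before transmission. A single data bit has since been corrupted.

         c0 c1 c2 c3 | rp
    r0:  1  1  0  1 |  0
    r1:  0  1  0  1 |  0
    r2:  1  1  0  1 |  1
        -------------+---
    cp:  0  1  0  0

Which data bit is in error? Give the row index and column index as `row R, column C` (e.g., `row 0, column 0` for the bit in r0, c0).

row 0, column 3

Recompute each row's even parity and compare to rp:
  r0: data parity 1, sent rp 0 → mismatch
  r1: data parity 0, sent rp 0 → ok
  r2: data parity 1, sent rp 1 → ok
Recompute each column's even parity and compare to cp:
  c0: data parity 0, sent cp 0 → ok
  c1: data parity 1, sent cp 1 → ok
  c2: data parity 0, sent cp 0 → ok
  c3: data parity 1, sent cp 0 → mismatch
Exactly one row (r0) and one column (c3) fail → the flipped bit is at their intersection.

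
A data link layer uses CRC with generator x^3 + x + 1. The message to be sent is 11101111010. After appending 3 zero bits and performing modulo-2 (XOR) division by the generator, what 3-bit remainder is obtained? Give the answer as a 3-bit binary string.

000

Append 3 zeros: 11101111010000. Divide by 1011 (XOR where the leading bit is 1):
  pos 0: 1110 XOR 1011 = 0101
  pos 1: 1011 XOR 1011 = 0000
  pos 5: 1110 XOR 1011 = 0101
  pos 6: 1011 XOR 1011 = 0000
Remainder (last 3 bits) = 000. This is the CRC / FCS.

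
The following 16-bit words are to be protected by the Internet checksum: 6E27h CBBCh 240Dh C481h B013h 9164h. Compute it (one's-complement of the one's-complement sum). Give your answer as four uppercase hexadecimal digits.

One's-complement addition (fold any carry out of bit 15 back into bit 0):
  0x6E27 + 0xCBBC = 0x139E3 → wrap carry → 0x39E4
  0x39E4 + 0x240D = 0x05DF1
  0x5DF1 + 0xC481 = 0x12272 → wrap carry → 0x2273
  0x2273 + 0xB013 = 0x0D286
  0xD286 + 0x9164 = 0x163EA → wrap carry → 0x63EB
One's-complement sum = 0x63EB.
Checksum = ~0x63EB & 0xFFFF = 0x9C14.

9C14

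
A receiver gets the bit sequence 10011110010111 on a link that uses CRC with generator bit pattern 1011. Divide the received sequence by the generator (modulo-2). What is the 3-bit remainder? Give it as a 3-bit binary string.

000

Modulo-2 division of 10011110010111 by 1011:
  pos 0: 1001 XOR 1011 = 0010
  pos 2: 1011 XOR 1011 = 0000
  pos 6: 1001 XOR 1011 = 0010
  pos 8: 1001 XOR 1011 = 0010
  pos 10: 1011 XOR 1011 = 0000
Remainder = 000 (zero — the frame passes the CRC check).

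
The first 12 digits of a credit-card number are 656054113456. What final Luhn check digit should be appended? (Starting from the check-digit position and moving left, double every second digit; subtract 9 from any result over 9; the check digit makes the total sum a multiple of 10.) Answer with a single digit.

Partial digits right→left: 6 5 4 3 1 1 4 5 0 6 5 6
Double every second digit counting from the check-digit position (so the 1st, 3rd, 5th, ... of the partial from the right).
  doubled (with −9 where >9): 3 8 2 8 0 1 → sum 22
  kept as-is: 5 3 1 5 6 6 → sum 26
Total = 22 + 26 = 48.
Check digit = (10 − (48 mod 10)) mod 10 = 2.

2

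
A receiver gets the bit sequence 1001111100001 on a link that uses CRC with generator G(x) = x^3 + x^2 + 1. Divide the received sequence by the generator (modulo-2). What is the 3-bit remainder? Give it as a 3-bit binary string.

Modulo-2 division of 1001111100001 by 1101:
  pos 0: 1001 XOR 1101 = 0100
  pos 1: 1001 XOR 1101 = 0100
  pos 2: 1001 XOR 1101 = 0100
  pos 3: 1001 XOR 1101 = 0100
  pos 4: 1001 XOR 1101 = 0100
  pos 5: 1000 XOR 1101 = 0101
  pos 6: 1010 XOR 1101 = 0111
  pos 7: 1110 XOR 1101 = 0011
  pos 9: 1101 XOR 1101 = 0000
Remainder = 000 (zero — the frame passes the CRC check).

000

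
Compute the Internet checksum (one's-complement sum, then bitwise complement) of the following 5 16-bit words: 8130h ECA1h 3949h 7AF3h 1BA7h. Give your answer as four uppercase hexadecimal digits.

One's-complement addition (fold any carry out of bit 15 back into bit 0):
  0x8130 + 0xECA1 = 0x16DD1 → wrap carry → 0x6DD2
  0x6DD2 + 0x3949 = 0x0A71B
  0xA71B + 0x7AF3 = 0x1220E → wrap carry → 0x220F
  0x220F + 0x1BA7 = 0x03DB6
One's-complement sum = 0x3DB6.
Checksum = ~0x3DB6 & 0xFFFF = 0xC249.

C249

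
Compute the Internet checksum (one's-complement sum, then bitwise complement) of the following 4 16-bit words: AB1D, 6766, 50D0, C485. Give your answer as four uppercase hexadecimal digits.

One's-complement addition (fold any carry out of bit 15 back into bit 0):
  0xAB1D + 0x6766 = 0x11283 → wrap carry → 0x1284
  0x1284 + 0x50D0 = 0x06354
  0x6354 + 0xC485 = 0x127D9 → wrap carry → 0x27DA
One's-complement sum = 0x27DA.
Checksum = ~0x27DA & 0xFFFF = 0xD825.

D825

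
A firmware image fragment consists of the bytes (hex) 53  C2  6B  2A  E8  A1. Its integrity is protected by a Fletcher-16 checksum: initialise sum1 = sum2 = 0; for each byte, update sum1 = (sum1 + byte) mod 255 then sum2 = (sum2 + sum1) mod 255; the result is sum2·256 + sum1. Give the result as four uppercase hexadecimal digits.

6136

Running sums (mod 255):
  after byte 0 (53): sum1=83, sum2=83
  after byte 1 (C2): sum1=22, sum2=105
  after byte 2 (6B): sum1=129, sum2=234
  after byte 3 (2A): sum1=171, sum2=150
  after byte 4 (E8): sum1=148, sum2=43
  after byte 5 (A1): sum1=54, sum2=97
Checksum = sum2·256 + sum1 = 97·256 + 54 = 24886 = 0x6136.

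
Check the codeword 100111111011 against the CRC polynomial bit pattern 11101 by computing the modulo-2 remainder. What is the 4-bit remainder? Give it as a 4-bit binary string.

0001

Modulo-2 division of 100111111011 by 11101:
  pos 0: 10011 XOR 11101 = 01110
  pos 1: 11101 XOR 11101 = 00000
  pos 6: 11101 XOR 11101 = 00000
Remainder = 0001 (nonzero — an error is detected).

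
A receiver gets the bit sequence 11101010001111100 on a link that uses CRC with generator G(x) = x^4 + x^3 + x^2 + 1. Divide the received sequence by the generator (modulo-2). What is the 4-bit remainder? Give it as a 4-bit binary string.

0000

Modulo-2 division of 11101010001111100 by 11101:
  pos 0: 11101 XOR 11101 = 00000
  pos 6: 10001 XOR 11101 = 01100
  pos 7: 11001 XOR 11101 = 00100
  pos 9: 10011 XOR 11101 = 01110
  pos 10: 11101 XOR 11101 = 00000
Remainder = 0000 (zero — the frame passes the CRC check).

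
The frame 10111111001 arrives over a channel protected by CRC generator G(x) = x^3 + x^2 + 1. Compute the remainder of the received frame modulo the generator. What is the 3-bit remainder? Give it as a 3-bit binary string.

000

Modulo-2 division of 10111111001 by 1101:
  pos 0: 1011 XOR 1101 = 0110
  pos 1: 1101 XOR 1101 = 0000
  pos 5: 1110 XOR 1101 = 0011
  pos 7: 1101 XOR 1101 = 0000
Remainder = 000 (zero — the frame passes the CRC check).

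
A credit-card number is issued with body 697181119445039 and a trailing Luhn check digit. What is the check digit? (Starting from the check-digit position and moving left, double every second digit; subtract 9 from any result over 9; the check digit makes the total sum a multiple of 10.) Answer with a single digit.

Partial digits right→left: 9 3 0 5 4 4 9 1 1 1 8 1 7 9 6
Double every second digit counting from the check-digit position (so the 1st, 3rd, 5th, ... of the partial from the right).
  doubled (with −9 where >9): 9 0 8 9 2 7 5 3 → sum 43
  kept as-is: 3 5 4 1 1 1 9 → sum 24
Total = 43 + 24 = 67.
Check digit = (10 − (67 mod 10)) mod 10 = 3.

3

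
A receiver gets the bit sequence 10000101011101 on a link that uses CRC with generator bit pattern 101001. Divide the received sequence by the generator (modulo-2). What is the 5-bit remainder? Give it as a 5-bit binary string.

00000

Modulo-2 division of 10000101011101 by 101001:
  pos 0: 100001 XOR 101001 = 001000
  pos 2: 100001 XOR 101001 = 001000
  pos 4: 100001 XOR 101001 = 001000
  pos 6: 100011 XOR 101001 = 001010
  pos 8: 101001 XOR 101001 = 000000
Remainder = 00000 (zero — the frame passes the CRC check).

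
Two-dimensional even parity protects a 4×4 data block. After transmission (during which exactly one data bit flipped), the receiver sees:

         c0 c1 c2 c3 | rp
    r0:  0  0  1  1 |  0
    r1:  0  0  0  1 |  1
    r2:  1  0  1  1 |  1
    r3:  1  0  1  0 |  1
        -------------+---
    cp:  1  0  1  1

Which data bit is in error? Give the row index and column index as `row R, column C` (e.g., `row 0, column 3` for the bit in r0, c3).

Recompute each row's even parity and compare to rp:
  r0: data parity 0, sent rp 0 → ok
  r1: data parity 1, sent rp 1 → ok
  r2: data parity 1, sent rp 1 → ok
  r3: data parity 0, sent rp 1 → mismatch
Recompute each column's even parity and compare to cp:
  c0: data parity 0, sent cp 1 → mismatch
  c1: data parity 0, sent cp 0 → ok
  c2: data parity 1, sent cp 1 → ok
  c3: data parity 1, sent cp 1 → ok
Exactly one row (r3) and one column (c0) fail → the flipped bit is at their intersection.

row 3, column 0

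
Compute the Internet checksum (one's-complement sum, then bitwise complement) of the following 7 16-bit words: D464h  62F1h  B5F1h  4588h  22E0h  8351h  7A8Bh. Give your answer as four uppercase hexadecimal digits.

One's-complement addition (fold any carry out of bit 15 back into bit 0):
  0xD464 + 0x62F1 = 0x13755 → wrap carry → 0x3756
  0x3756 + 0xB5F1 = 0x0ED47
  0xED47 + 0x4588 = 0x132CF → wrap carry → 0x32D0
  0x32D0 + 0x22E0 = 0x055B0
  0x55B0 + 0x8351 = 0x0D901
  0xD901 + 0x7A8B = 0x1538C → wrap carry → 0x538D
One's-complement sum = 0x538D.
Checksum = ~0x538D & 0xFFFF = 0xAC72.

AC72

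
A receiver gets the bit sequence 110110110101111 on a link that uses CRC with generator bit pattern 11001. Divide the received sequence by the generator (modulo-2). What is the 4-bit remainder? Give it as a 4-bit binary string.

0000

Modulo-2 division of 110110110101111 by 11001:
  pos 0: 11011 XOR 11001 = 00010
  pos 3: 10011 XOR 11001 = 01010
  pos 4: 10100 XOR 11001 = 01101
  pos 5: 11011 XOR 11001 = 00010
  pos 8: 10011 XOR 11001 = 01010
  pos 9: 10101 XOR 11001 = 01100
  pos 10: 11001 XOR 11001 = 00000
Remainder = 0000 (zero — the frame passes the CRC check).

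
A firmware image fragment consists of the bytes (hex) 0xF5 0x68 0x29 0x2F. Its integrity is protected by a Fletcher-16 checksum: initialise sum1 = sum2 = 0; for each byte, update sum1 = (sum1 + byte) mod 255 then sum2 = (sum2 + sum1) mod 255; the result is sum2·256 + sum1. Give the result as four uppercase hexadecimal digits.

92B6

Running sums (mod 255):
  after byte 0 (0xF5): sum1=245, sum2=245
  after byte 1 (0x68): sum1=94, sum2=84
  after byte 2 (0x29): sum1=135, sum2=219
  after byte 3 (0x2F): sum1=182, sum2=146
Checksum = sum2·256 + sum1 = 146·256 + 182 = 37558 = 0x92B6.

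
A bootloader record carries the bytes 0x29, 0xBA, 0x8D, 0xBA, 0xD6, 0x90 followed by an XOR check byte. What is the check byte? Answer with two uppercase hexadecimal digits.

XOR the bytes together:
  start with 0x29
  0x29 ⊕ 0xBA = 0x93
  0x93 ⊕ 0x8D = 0x1E
  0x1E ⊕ 0xBA = 0xA4
  0xA4 ⊕ 0xD6 = 0x72
  0x72 ⊕ 0x90 = 0xE2

E2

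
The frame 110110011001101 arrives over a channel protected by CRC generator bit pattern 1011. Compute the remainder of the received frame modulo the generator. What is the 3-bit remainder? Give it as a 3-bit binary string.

Modulo-2 division of 110110011001101 by 1011:
  pos 0: 1101 XOR 1011 = 0110
  pos 1: 1101 XOR 1011 = 0110
  pos 2: 1100 XOR 1011 = 0111
  pos 3: 1110 XOR 1011 = 0101
  pos 4: 1011 XOR 1011 = 0000
  pos 8: 1001 XOR 1011 = 0010
  pos 10: 1010 XOR 1011 = 0001
Remainder = 011 (nonzero — an error is detected).

011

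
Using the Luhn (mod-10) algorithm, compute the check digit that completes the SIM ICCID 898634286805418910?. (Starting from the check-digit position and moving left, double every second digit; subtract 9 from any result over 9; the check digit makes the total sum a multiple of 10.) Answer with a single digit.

4

Partial digits right→left: 0 1 9 8 1 4 5 0 8 6 8 2 4 3 6 8 9 8
Double every second digit counting from the check-digit position (so the 1st, 3rd, 5th, ... of the partial from the right).
  doubled (with −9 where >9): 0 9 2 1 7 7 8 3 9 → sum 46
  kept as-is: 1 8 4 0 6 2 3 8 8 → sum 40
Total = 46 + 40 = 86.
Check digit = (10 − (86 mod 10)) mod 10 = 4.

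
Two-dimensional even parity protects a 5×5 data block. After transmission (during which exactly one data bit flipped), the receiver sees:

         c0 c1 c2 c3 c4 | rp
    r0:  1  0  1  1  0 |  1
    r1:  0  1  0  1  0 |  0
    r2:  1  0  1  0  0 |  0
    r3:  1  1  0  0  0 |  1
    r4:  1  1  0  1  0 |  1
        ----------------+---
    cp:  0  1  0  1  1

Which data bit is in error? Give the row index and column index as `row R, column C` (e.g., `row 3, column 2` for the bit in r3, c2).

row 3, column 4

Recompute each row's even parity and compare to rp:
  r0: data parity 1, sent rp 1 → ok
  r1: data parity 0, sent rp 0 → ok
  r2: data parity 0, sent rp 0 → ok
  r3: data parity 0, sent rp 1 → mismatch
  r4: data parity 1, sent rp 1 → ok
Recompute each column's even parity and compare to cp:
  c0: data parity 0, sent cp 0 → ok
  c1: data parity 1, sent cp 1 → ok
  c2: data parity 0, sent cp 0 → ok
  c3: data parity 1, sent cp 1 → ok
  c4: data parity 0, sent cp 1 → mismatch
Exactly one row (r3) and one column (c4) fail → the flipped bit is at their intersection.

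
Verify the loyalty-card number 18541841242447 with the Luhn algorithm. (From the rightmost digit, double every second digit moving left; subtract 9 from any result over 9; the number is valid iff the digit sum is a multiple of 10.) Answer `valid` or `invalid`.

invalid

From the right, keep odd positions and double even positions (subtract 9 from any doubled value over 9):
  doubled (positions 2,4,...): 8 4 4 8 2 1 2 → sum 29
  kept (positions 1,3,...): 7 4 4 1 8 4 8 → sum 36
Total = 65.
65 mod 10 = 5, so the number is invalid.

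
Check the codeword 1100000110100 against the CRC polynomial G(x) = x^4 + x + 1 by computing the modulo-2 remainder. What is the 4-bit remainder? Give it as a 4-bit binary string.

Modulo-2 division of 1100000110100 by 10011:
  pos 0: 11000 XOR 10011 = 01011
  pos 1: 10110 XOR 10011 = 00101
  pos 3: 10101 XOR 10011 = 00110
  pos 5: 11010 XOR 10011 = 01001
  pos 6: 10011 XOR 10011 = 00000
Remainder = 0000 (zero — the frame passes the CRC check).

0000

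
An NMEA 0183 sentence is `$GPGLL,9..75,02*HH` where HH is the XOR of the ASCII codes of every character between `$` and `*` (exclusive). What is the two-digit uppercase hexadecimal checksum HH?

XOR the ASCII codes of the payload characters:
  'G' = 0x47 → acc = 0x47
  'P' = 0x50 → acc = 0x17
  'G' = 0x47 → acc = 0x50
  'L' = 0x4C → acc = 0x1C
  'L' = 0x4C → acc = 0x50
  ',' = 0x2C → acc = 0x7C
  '9' = 0x39 → acc = 0x45
  '.' = 0x2E → acc = 0x6B
  '.' = 0x2E → acc = 0x45
  '7' = 0x37 → acc = 0x72
  '5' = 0x35 → acc = 0x47
  ',' = 0x2C → acc = 0x6B
  '0' = 0x30 → acc = 0x5B
  '2' = 0x32 → acc = 0x69
Checksum = 0x69.

69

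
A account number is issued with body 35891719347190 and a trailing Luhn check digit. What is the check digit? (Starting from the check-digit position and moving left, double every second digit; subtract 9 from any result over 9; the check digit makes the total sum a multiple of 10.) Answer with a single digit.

Partial digits right→left: 0 9 1 7 4 3 9 1 7 1 9 8 5 3
Double every second digit counting from the check-digit position (so the 1st, 3rd, 5th, ... of the partial from the right).
  doubled (with −9 where >9): 0 2 8 9 5 9 1 → sum 34
  kept as-is: 9 7 3 1 1 8 3 → sum 32
Total = 34 + 32 = 66.
Check digit = (10 − (66 mod 10)) mod 10 = 4.

4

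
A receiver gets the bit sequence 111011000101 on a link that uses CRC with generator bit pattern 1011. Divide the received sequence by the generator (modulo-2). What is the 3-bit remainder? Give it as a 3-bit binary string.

Modulo-2 division of 111011000101 by 1011:
  pos 0: 1110 XOR 1011 = 0101
  pos 1: 1011 XOR 1011 = 0000
  pos 5: 1000 XOR 1011 = 0011
  pos 7: 1110 XOR 1011 = 0101
  pos 8: 1011 XOR 1011 = 0000
Remainder = 000 (zero — the frame passes the CRC check).

000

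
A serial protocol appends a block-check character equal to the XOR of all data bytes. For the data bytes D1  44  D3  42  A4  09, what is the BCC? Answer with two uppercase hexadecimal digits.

A9

XOR the bytes together:
  start with 0xD1
  0xD1 ⊕ 0x44 = 0x95
  0x95 ⊕ 0xD3 = 0x46
  0x46 ⊕ 0x42 = 0x04
  0x04 ⊕ 0xA4 = 0xA0
  0xA0 ⊕ 0x09 = 0xA9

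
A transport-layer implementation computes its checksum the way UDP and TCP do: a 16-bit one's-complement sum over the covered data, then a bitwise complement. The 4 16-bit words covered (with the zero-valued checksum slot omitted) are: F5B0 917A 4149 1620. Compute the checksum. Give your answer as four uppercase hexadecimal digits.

216B

One's-complement addition (fold any carry out of bit 15 back into bit 0):
  0xF5B0 + 0x917A = 0x1872A → wrap carry → 0x872B
  0x872B + 0x4149 = 0x0C874
  0xC874 + 0x1620 = 0x0DE94
One's-complement sum = 0xDE94.
Checksum = ~0xDE94 & 0xFFFF = 0x216B.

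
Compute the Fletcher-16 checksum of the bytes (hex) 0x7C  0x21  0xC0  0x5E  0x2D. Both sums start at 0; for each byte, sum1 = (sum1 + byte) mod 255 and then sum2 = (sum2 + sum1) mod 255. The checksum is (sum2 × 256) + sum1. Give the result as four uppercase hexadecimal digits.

1FE9

Running sums (mod 255):
  after byte 0 (0x7C): sum1=124, sum2=124
  after byte 1 (0x21): sum1=157, sum2=26
  after byte 2 (0xC0): sum1=94, sum2=120
  after byte 3 (0x5E): sum1=188, sum2=53
  after byte 4 (0x2D): sum1=233, sum2=31
Checksum = sum2·256 + sum1 = 31·256 + 233 = 8169 = 0x1FE9.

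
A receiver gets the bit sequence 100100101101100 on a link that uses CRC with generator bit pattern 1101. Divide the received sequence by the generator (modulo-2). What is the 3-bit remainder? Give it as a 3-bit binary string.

Modulo-2 division of 100100101101100 by 1101:
  pos 0: 1001 XOR 1101 = 0100
  pos 1: 1000 XOR 1101 = 0101
  pos 2: 1010 XOR 1101 = 0111
  pos 3: 1111 XOR 1101 = 0010
  pos 5: 1001 XOR 1101 = 0100
  pos 6: 1001 XOR 1101 = 0100
  pos 7: 1000 XOR 1101 = 0101
  pos 8: 1011 XOR 1101 = 0110
  pos 9: 1101 XOR 1101 = 0000
Remainder = 000 (zero — the frame passes the CRC check).

000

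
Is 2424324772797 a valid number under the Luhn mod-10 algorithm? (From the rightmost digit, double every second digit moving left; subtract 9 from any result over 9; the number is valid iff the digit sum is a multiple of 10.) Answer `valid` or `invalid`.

From the right, keep odd positions and double even positions (subtract 9 from any doubled value over 9):
  doubled (positions 2,4,...): 9 4 5 4 8 8 → sum 38
  kept (positions 1,3,...): 7 7 7 4 3 2 2 → sum 32
Total = 70.
70 mod 10 = 0, so the number is valid.

valid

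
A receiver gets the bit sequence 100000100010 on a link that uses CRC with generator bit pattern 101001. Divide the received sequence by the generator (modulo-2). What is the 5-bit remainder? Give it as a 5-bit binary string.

00100

Modulo-2 division of 100000100010 by 101001:
  pos 0: 100000 XOR 101001 = 001001
  pos 2: 100110 XOR 101001 = 001111
  pos 4: 111100 XOR 101001 = 010101
  pos 5: 101011 XOR 101001 = 000010
Remainder = 00100 (nonzero — an error is detected).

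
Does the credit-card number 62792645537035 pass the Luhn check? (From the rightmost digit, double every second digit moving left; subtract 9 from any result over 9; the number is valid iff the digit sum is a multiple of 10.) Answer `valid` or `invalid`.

From the right, keep odd positions and double even positions (subtract 9 from any doubled value over 9):
  doubled (positions 2,4,...): 6 5 1 8 4 5 3 → sum 32
  kept (positions 1,3,...): 5 0 3 5 6 9 2 → sum 30
Total = 62.
62 mod 10 = 2, so the number is invalid.

invalid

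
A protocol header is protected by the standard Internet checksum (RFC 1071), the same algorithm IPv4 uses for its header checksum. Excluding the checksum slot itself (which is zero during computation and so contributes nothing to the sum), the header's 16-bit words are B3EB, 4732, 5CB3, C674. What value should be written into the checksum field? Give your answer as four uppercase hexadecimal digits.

E1B9

One's-complement addition (fold any carry out of bit 15 back into bit 0):
  0xB3EB + 0x4732 = 0x0FB1D
  0xFB1D + 0x5CB3 = 0x157D0 → wrap carry → 0x57D1
  0x57D1 + 0xC674 = 0x11E45 → wrap carry → 0x1E46
One's-complement sum = 0x1E46.
Checksum = ~0x1E46 & 0xFFFF = 0xE1B9.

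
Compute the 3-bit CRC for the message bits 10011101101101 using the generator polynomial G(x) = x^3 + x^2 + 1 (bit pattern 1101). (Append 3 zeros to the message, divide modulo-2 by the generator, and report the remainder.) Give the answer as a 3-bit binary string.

000

Append 3 zeros: 10011101101101000. Divide by 1101 (XOR where the leading bit is 1):
  pos 0: 1001 XOR 1101 = 0100
  pos 1: 1001 XOR 1101 = 0100
  pos 2: 1001 XOR 1101 = 0100
  pos 3: 1000 XOR 1101 = 0101
  pos 4: 1011 XOR 1101 = 0110
  pos 5: 1101 XOR 1101 = 0000
  pos 10: 1101 XOR 1101 = 0000
Remainder (last 3 bits) = 000. This is the CRC / FCS.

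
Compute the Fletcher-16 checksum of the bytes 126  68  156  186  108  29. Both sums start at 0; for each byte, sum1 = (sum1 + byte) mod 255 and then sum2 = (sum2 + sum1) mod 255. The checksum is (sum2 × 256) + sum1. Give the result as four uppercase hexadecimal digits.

E4A3

Running sums (mod 255):
  after byte 0 (126): sum1=126, sum2=126
  after byte 1 (68): sum1=194, sum2=65
  after byte 2 (156): sum1=95, sum2=160
  after byte 3 (186): sum1=26, sum2=186
  after byte 4 (108): sum1=134, sum2=65
  after byte 5 (29): sum1=163, sum2=228
Checksum = sum2·256 + sum1 = 228·256 + 163 = 58531 = 0xE4A3.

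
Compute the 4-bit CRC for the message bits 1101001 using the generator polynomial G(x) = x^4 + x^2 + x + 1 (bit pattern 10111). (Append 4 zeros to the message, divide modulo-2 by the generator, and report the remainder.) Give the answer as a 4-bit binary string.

1010

Append 4 zeros: 11010010000. Divide by 10111 (XOR where the leading bit is 1):
  pos 0: 11010 XOR 10111 = 01101
  pos 1: 11010 XOR 10111 = 01101
  pos 2: 11011 XOR 10111 = 01100
  pos 3: 11000 XOR 10111 = 01111
  pos 4: 11110 XOR 10111 = 01001
  pos 5: 10010 XOR 10111 = 00101
Remainder (last 4 bits) = 1010. This is the CRC / FCS.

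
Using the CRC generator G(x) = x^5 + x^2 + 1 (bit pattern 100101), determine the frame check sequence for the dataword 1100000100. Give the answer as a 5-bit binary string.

10101

Append 5 zeros: 110000010000000. Divide by 100101 (XOR where the leading bit is 1):
  pos 0: 110000 XOR 100101 = 010101
  pos 1: 101010 XOR 100101 = 001111
  pos 3: 111110 XOR 100101 = 011011
  pos 4: 110110 XOR 100101 = 010011
  pos 5: 100110 XOR 100101 = 000011
  pos 9: 110000 XOR 100101 = 010101
Remainder (last 5 bits) = 10101. This is the CRC / FCS.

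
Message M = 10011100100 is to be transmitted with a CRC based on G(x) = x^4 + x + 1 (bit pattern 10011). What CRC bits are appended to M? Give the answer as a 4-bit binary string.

Append 4 zeros: 100111001000000. Divide by 10011 (XOR where the leading bit is 1):
  pos 0: 10011 XOR 10011 = 00000
  pos 5: 10010 XOR 10011 = 00001
  pos 9: 10000 XOR 10011 = 00011
Remainder (last 4 bits) = 0110. This is the CRC / FCS.

0110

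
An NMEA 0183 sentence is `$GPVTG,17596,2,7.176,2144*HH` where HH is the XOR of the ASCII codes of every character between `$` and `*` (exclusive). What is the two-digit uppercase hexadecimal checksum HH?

XOR the ASCII codes of the payload characters:
  'G' = 0x47 → acc = 0x47
  'P' = 0x50 → acc = 0x17
  'V' = 0x56 → acc = 0x41
  'T' = 0x54 → acc = 0x15
  'G' = 0x47 → acc = 0x52
  ',' = 0x2C → acc = 0x7E
  '1' = 0x31 → acc = 0x4F
  '7' = 0x37 → acc = 0x78
  '5' = 0x35 → acc = 0x4D
  '9' = 0x39 → acc = 0x74
  '6' = 0x36 → acc = 0x42
  ',' = 0x2C → acc = 0x6E
  '2' = 0x32 → acc = 0x5C
  ',' = 0x2C → acc = 0x70
  '7' = 0x37 → acc = 0x47
  '.' = 0x2E → acc = 0x69
  '1' = 0x31 → acc = 0x58
  '7' = 0x37 → acc = 0x6F
  '6' = 0x36 → acc = 0x59
  ',' = 0x2C → acc = 0x75
  '2' = 0x32 → acc = 0x47
  '1' = 0x31 → acc = 0x76
  '4' = 0x34 → acc = 0x42
  '4' = 0x34 → acc = 0x76
Checksum = 0x76.

76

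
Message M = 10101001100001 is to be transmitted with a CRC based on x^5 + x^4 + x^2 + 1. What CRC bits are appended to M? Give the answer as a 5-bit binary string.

Append 5 zeros: 1010100110000100000. Divide by 110101 (XOR where the leading bit is 1):
  pos 0: 101010 XOR 110101 = 011111
  pos 1: 111110 XOR 110101 = 001011
  pos 3: 101111 XOR 110101 = 011010
  pos 4: 110100 XOR 110101 = 000001
  pos 9: 100010 XOR 110101 = 010111
  pos 10: 101110 XOR 110101 = 011011
  pos 11: 110110 XOR 110101 = 000011
Remainder (last 5 bits) = 01100. This is the CRC / FCS.

01100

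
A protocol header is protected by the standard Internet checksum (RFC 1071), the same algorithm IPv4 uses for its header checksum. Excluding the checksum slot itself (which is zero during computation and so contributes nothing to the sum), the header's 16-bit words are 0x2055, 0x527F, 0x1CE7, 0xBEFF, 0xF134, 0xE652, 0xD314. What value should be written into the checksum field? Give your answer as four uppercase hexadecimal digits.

One's-complement addition (fold any carry out of bit 15 back into bit 0):
  0x2055 + 0x527F = 0x072D4
  0x72D4 + 0x1CE7 = 0x08FBB
  0x8FBB + 0xBEFF = 0x14EBA → wrap carry → 0x4EBB
  0x4EBB + 0xF134 = 0x13FEF → wrap carry → 0x3FF0
  0x3FF0 + 0xE652 = 0x12642 → wrap carry → 0x2643
  0x2643 + 0xD314 = 0x0F957
One's-complement sum = 0xF957.
Checksum = ~0xF957 & 0xFFFF = 0x06A8.

06A8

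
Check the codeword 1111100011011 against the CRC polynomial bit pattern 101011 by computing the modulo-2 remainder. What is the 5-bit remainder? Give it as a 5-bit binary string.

Modulo-2 division of 1111100011011 by 101011:
  pos 0: 111110 XOR 101011 = 010101
  pos 1: 101010 XOR 101011 = 000001
  pos 6: 101101 XOR 101011 = 000110
Remainder = 01101 (nonzero — an error is detected).

01101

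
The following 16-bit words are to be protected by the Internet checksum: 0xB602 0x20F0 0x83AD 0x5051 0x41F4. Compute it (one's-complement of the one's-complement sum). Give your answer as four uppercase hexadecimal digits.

131A

One's-complement addition (fold any carry out of bit 15 back into bit 0):
  0xB602 + 0x20F0 = 0x0D6F2
  0xD6F2 + 0x83AD = 0x15A9F → wrap carry → 0x5AA0
  0x5AA0 + 0x5051 = 0x0AAF1
  0xAAF1 + 0x41F4 = 0x0ECE5
One's-complement sum = 0xECE5.
Checksum = ~0xECE5 & 0xFFFF = 0x131A.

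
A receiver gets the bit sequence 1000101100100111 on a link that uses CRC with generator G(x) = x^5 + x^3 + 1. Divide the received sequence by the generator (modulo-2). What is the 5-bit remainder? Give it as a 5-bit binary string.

00000

Modulo-2 division of 1000101100100111 by 101001:
  pos 0: 100010 XOR 101001 = 001011
  pos 2: 101111 XOR 101001 = 000110
  pos 5: 110001 XOR 101001 = 011000
  pos 6: 110000 XOR 101001 = 011001
  pos 7: 110010 XOR 101001 = 011011
  pos 8: 110111 XOR 101001 = 011110
  pos 9: 111101 XOR 101001 = 010100
  pos 10: 101001 XOR 101001 = 000000
Remainder = 00000 (zero — the frame passes the CRC check).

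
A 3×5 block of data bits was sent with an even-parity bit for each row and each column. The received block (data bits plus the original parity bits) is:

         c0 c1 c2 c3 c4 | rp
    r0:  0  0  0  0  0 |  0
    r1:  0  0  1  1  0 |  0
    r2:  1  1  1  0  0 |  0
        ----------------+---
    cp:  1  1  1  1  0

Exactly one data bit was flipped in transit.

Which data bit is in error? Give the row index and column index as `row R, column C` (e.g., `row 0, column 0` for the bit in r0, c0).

row 2, column 2

Recompute each row's even parity and compare to rp:
  r0: data parity 0, sent rp 0 → ok
  r1: data parity 0, sent rp 0 → ok
  r2: data parity 1, sent rp 0 → mismatch
Recompute each column's even parity and compare to cp:
  c0: data parity 1, sent cp 1 → ok
  c1: data parity 1, sent cp 1 → ok
  c2: data parity 0, sent cp 1 → mismatch
  c3: data parity 1, sent cp 1 → ok
  c4: data parity 0, sent cp 0 → ok
Exactly one row (r2) and one column (c2) fail → the flipped bit is at their intersection.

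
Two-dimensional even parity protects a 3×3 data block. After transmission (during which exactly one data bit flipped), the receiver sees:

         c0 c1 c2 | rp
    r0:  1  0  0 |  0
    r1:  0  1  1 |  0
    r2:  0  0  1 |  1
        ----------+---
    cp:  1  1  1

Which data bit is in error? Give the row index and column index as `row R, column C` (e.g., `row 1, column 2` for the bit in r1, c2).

Recompute each row's even parity and compare to rp:
  r0: data parity 1, sent rp 0 → mismatch
  r1: data parity 0, sent rp 0 → ok
  r2: data parity 1, sent rp 1 → ok
Recompute each column's even parity and compare to cp:
  c0: data parity 1, sent cp 1 → ok
  c1: data parity 1, sent cp 1 → ok
  c2: data parity 0, sent cp 1 → mismatch
Exactly one row (r0) and one column (c2) fail → the flipped bit is at their intersection.

row 0, column 2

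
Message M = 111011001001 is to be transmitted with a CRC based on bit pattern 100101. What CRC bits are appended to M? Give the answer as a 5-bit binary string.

11000

Append 5 zeros: 11101100100100000. Divide by 100101 (XOR where the leading bit is 1):
  pos 0: 111011 XOR 100101 = 011110
  pos 1: 111100 XOR 100101 = 011001
  pos 2: 110010 XOR 100101 = 010111
  pos 3: 101111 XOR 100101 = 001010
  pos 5: 101000 XOR 100101 = 001101
  pos 7: 110110 XOR 100101 = 010011
  pos 8: 100110 XOR 100101 = 000011
Remainder (last 5 bits) = 11000. This is the CRC / FCS.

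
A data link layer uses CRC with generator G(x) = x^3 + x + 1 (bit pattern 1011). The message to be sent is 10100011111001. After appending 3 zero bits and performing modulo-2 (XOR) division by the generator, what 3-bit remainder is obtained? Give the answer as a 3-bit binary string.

111

Append 3 zeros: 10100011111001000. Divide by 1011 (XOR where the leading bit is 1):
  pos 0: 1010 XOR 1011 = 0001
  pos 3: 1001 XOR 1011 = 0010
  pos 5: 1011 XOR 1011 = 0000
  pos 9: 1100 XOR 1011 = 0111
  pos 10: 1111 XOR 1011 = 0100
  pos 11: 1000 XOR 1011 = 0011
  pos 13: 1100 XOR 1011 = 0111
Remainder (last 3 bits) = 111. This is the CRC / FCS.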